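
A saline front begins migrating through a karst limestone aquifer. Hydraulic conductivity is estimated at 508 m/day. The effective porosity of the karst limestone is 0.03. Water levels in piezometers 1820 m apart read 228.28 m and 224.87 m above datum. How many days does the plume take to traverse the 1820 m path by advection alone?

Hydraulic gradient i = (228.28 − 224.87) / 1820 = 3.41 / 1820 = 0.001874.
Darcy flux q = K · i = 508.0 × 0.001874 = 0.9518 m/day.
Seepage velocity v = q / n_e = 0.9518 / 0.03 = 31.73 m/day.
Travel time t = L / v = 1820 / 31.73 = 57.36 days.

57.4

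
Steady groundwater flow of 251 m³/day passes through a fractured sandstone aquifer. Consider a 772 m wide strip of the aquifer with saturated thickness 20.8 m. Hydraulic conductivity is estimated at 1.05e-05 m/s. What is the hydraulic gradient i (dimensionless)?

0.0172

Convert K: 1.05e-05 m/s × 86400 = 0.9072 m/day.
Cross-sectional area A = 772 × 20.8 = 16058 m².
From Q = K·A·i, i = Q / (K·A) = 251 / (0.9072 × 16058) = 0.01723.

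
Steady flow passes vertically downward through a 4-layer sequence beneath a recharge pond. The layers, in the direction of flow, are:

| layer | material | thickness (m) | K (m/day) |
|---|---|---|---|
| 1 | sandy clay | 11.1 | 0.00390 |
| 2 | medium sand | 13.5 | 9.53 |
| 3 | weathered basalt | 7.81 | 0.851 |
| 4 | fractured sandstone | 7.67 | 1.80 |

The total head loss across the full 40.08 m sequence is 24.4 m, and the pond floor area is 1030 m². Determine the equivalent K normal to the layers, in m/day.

Flow is perpendicular to layering, so the layers act in series and the equivalent K is the thickness-weighted harmonic mean.
Total thickness L = 11.1 + 13.5 + 7.81 + 7.67 = 40.08 m.
Σ(b_i/K_i) = 11.1/0.00390 + 13.5/9.53 + 7.81/0.851 + 7.67/1.80 = 2861 d.
K_eq = L / Σ(b_i/K_i) = 40.08 / 2861 = 0.01401 m/day.

0.0140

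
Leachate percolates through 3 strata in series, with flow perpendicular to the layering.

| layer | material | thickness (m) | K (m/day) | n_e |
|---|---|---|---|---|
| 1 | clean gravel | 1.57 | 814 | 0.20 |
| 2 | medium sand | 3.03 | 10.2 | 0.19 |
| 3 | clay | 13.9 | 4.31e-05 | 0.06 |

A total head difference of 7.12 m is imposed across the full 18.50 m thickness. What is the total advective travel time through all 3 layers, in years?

214

With flow normal to the layers, continuity requires the same specific discharge q through every layer.
Σ(b_i/K_i) = 1.57/814 + 3.03/10.2 + 13.9/4.31e-05 = 3.225e+05 d.
q = Δh / Σ(b_i/K_i) = 7.12 / 3.225e+05 = 2.208e-05 m/day.
In each layer the seepage velocity is v_i = q/n_i, so the layer transit time is t_i = b_i·n_i / q:
  layer 1 (clean gravel): t_1 = 1.57 × 0.20 / 2.208e-05 = 14223 d
  layer 2 (medium sand): t_2 = 3.03 × 0.19 / 2.208e-05 = 26077 d
  layer 3 (clay): t_3 = 13.9 × 0.06 / 2.208e-05 = 37777 d
Total t = Σ t_i = 78076 days = 213.8 years.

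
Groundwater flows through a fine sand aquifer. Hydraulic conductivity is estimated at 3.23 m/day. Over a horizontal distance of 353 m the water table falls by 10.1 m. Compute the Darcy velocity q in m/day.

Hydraulic gradient i = Δh / L = 10.1 / 353 = 0.02861.
Specific discharge q = K · i = 3.230 × 0.02861 = 0.09242 m/day.

0.0924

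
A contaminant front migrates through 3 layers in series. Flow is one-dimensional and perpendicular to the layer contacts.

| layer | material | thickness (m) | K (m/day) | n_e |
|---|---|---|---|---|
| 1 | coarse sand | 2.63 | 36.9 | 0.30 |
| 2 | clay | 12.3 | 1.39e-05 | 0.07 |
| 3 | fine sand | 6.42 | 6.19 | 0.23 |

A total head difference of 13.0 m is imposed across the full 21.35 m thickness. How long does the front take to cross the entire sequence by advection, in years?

With flow normal to the layers, continuity requires the same specific discharge q through every layer.
Σ(b_i/K_i) = 2.63/36.9 + 12.3/1.39e-05 + 6.42/6.19 = 8.849e+05 d.
q = Δh / Σ(b_i/K_i) = 13.0 / 8.849e+05 = 1.469e-05 m/day.
In each layer the seepage velocity is v_i = q/n_i, so the layer transit time is t_i = b_i·n_i / q:
  layer 1 (coarse sand): t_1 = 2.63 × 0.30 / 1.469e-05 = 53706 d
  layer 2 (clay): t_2 = 12.3 × 0.07 / 1.469e-05 = 58607 d
  layer 3 (fine sand): t_3 = 6.42 × 0.23 / 1.469e-05 = 1.005e+05 d
Total t = Σ t_i = 2.128e+05 days = 582.7 years.

583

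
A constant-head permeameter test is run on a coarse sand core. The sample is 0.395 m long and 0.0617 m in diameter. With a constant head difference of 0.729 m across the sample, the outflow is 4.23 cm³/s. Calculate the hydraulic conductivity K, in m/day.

Cross-sectional area A = π·(d/2)² = π × (0.0617/2)² = 0.002990 m².
Convert discharge: 4.23 cm³/s = 4.230e-06 m³/s.
Darcy's law rearranged: K = Q·L / (A·Δh) = 4.230e-06 × 0.395 / (0.002990 × 0.729) = 0.0007666 m/s = 66.23 m/day.

66.2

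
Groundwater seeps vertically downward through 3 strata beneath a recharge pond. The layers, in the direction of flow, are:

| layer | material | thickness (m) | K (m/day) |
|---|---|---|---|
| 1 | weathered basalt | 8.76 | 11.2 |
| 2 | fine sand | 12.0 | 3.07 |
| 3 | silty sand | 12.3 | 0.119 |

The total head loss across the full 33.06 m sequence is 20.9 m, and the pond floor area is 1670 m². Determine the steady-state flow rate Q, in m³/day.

323

Flow is perpendicular to layering, so the layers act in series and the equivalent K is the thickness-weighted harmonic mean.
Total thickness L = 8.76 + 12.0 + 12.3 = 33.06 m.
Σ(b_i/K_i) = 8.76/11.2 + 12.0/3.07 + 12.3/0.119 = 108.1 d.
K_eq = L / Σ(b_i/K_i) = 33.06 / 108.1 = 0.3060 m/day.
Q = K_eq · A · (Δh/L) = 0.3060 × 1670 × (20.9/33.06) = 323.0 m³/day.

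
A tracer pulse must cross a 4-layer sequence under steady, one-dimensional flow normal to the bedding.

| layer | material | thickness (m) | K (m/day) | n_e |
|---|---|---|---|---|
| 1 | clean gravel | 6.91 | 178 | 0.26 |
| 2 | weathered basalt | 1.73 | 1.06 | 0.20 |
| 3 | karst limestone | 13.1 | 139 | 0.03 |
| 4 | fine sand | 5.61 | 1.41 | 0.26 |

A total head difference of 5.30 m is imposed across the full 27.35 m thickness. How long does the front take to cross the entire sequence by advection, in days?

With flow normal to the layers, continuity requires the same specific discharge q through every layer.
Σ(b_i/K_i) = 6.91/178 + 1.73/1.06 + 13.1/139 + 5.61/1.41 = 5.744 d.
q = Δh / Σ(b_i/K_i) = 5.30 / 5.744 = 0.9227 m/day.
In each layer the seepage velocity is v_i = q/n_i, so the layer transit time is t_i = b_i·n_i / q:
  layer 1 (clean gravel): t_1 = 6.91 × 0.26 / 0.9227 = 1.947 d
  layer 2 (weathered basalt): t_2 = 1.73 × 0.20 / 0.9227 = 0.3750 d
  layer 3 (karst limestone): t_3 = 13.1 × 0.03 / 0.9227 = 0.4259 d
  layer 4 (fine sand): t_4 = 5.61 × 0.26 / 0.9227 = 1.581 d
Total t = Σ t_i = 4.329 days.

4.33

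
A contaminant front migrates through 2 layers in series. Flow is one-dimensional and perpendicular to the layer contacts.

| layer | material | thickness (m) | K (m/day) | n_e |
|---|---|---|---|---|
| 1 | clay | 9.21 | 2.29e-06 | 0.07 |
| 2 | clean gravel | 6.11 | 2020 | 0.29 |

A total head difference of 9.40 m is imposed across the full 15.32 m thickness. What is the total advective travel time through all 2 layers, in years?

With flow normal to the layers, continuity requires the same specific discharge q through every layer.
Σ(b_i/K_i) = 9.21/2.29e-06 + 6.11/2020 = 4.022e+06 d.
q = Δh / Σ(b_i/K_i) = 9.40 / 4.022e+06 = 2.337e-06 m/day.
In each layer the seepage velocity is v_i = q/n_i, so the layer transit time is t_i = b_i·n_i / q:
  layer 1 (clay): t_1 = 9.21 × 0.07 / 2.337e-06 = 2.758e+05 d
  layer 2 (clean gravel): t_2 = 6.11 × 0.29 / 2.337e-06 = 7.581e+05 d
Total t = Σ t_i = 1.034e+06 days = 2831 years.

2830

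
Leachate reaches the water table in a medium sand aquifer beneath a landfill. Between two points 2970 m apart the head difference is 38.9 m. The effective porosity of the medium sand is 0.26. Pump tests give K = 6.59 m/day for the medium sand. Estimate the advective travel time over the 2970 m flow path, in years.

Hydraulic gradient i = Δh / L = 38.9 / 2970 = 0.01310.
Darcy flux q = K · i = 6.590 × 0.01310 = 0.08631 m/day.
Seepage velocity v = q / n_e = 0.08631 / 0.26 = 0.3320 m/day.
Travel time t = L / v = 2970 / 0.3320 = 8946 days = 24.49 years.

24.5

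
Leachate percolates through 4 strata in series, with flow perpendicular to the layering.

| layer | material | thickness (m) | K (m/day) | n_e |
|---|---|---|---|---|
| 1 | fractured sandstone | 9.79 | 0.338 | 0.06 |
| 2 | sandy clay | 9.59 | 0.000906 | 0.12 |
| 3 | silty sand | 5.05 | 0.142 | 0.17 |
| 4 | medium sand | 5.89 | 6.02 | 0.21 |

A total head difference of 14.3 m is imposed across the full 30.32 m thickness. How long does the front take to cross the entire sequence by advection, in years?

With flow normal to the layers, continuity requires the same specific discharge q through every layer.
Σ(b_i/K_i) = 9.79/0.338 + 9.59/0.000906 + 5.05/0.142 + 5.89/6.02 = 10650 d.
q = Δh / Σ(b_i/K_i) = 14.3 / 10650 = 0.001343 m/day.
In each layer the seepage velocity is v_i = q/n_i, so the layer transit time is t_i = b_i·n_i / q:
  layer 1 (fractured sandstone): t_1 = 9.79 × 0.06 / 0.001343 = 437.5 d
  layer 2 (sandy clay): t_2 = 9.59 × 0.12 / 0.001343 = 857.1 d
  layer 3 (silty sand): t_3 = 5.05 × 0.17 / 0.001343 = 639.4 d
  layer 4 (medium sand): t_4 = 5.89 × 0.21 / 0.001343 = 921.2 d
Total t = Σ t_i = 2855 days = 7.817 years.

7.82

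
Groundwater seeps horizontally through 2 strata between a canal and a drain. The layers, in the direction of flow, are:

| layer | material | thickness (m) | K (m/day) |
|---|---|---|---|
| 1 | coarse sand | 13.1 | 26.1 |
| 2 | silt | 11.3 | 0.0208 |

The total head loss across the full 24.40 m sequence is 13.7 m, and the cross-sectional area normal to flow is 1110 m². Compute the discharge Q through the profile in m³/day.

28.0

Flow is perpendicular to layering, so the layers act in series and the equivalent K is the thickness-weighted harmonic mean.
Total thickness L = 13.1 + 11.3 = 24.40 m.
Σ(b_i/K_i) = 13.1/26.1 + 11.3/0.0208 = 543.8 d.
K_eq = L / Σ(b_i/K_i) = 24.40 / 543.8 = 0.04487 m/day.
Q = K_eq · A · (Δh/L) = 0.04487 × 1110 × (13.7/24.40) = 27.97 m³/day.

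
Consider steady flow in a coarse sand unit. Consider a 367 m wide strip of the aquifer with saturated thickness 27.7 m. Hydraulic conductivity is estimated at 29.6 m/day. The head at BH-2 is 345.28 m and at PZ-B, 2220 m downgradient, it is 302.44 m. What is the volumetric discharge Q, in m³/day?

5810

Cross-sectional area A = 367 × 27.7 = 10166 m².
Hydraulic gradient i = (345.28 − 302.44) / 2220 = 42.84 / 2220 = 0.01930.
Darcy's law: Q = K · A · i = 29.60 × 10166 × 0.01930 = 5807 m³/day.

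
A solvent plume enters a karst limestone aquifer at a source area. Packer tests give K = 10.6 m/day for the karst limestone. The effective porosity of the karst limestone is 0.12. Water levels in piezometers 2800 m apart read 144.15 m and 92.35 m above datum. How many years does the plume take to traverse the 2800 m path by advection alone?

4.69

Hydraulic gradient i = (144.15 − 92.35) / 2800 = 51.8 / 2800 = 0.01850.
Darcy flux q = K · i = 10.60 × 0.01850 = 0.1961 m/day.
Seepage velocity v = q / n_e = 0.1961 / 0.12 = 1.634 m/day.
Travel time t = L / v = 2800 / 1.634 = 1713 days = 4.691 years.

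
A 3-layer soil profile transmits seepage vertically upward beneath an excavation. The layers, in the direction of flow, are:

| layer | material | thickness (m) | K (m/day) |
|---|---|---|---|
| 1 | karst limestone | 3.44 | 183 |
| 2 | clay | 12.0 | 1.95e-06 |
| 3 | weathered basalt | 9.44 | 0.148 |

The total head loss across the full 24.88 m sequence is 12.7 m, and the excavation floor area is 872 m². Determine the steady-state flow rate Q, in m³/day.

0.00180

Flow is perpendicular to layering, so the layers act in series and the equivalent K is the thickness-weighted harmonic mean.
Total thickness L = 3.44 + 12.0 + 9.44 = 24.88 m.
Σ(b_i/K_i) = 3.44/183 + 12.0/1.95e-06 + 9.44/0.148 = 6.154e+06 d.
K_eq = L / Σ(b_i/K_i) = 24.88 / 6.154e+06 = 4.043e-06 m/day.
Q = K_eq · A · (Δh/L) = 4.043e-06 × 872 × (12.7/24.88) = 0.001800 m³/day.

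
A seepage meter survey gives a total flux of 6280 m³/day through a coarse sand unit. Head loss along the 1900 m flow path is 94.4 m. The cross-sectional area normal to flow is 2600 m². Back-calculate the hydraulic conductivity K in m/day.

Hydraulic gradient i = Δh / L = 94.4 / 1900 = 0.04968.
From Q = K·A·i, K = Q / (A·i) = 6280 / (2600 × 0.04968) = 48.61 m/day.

48.6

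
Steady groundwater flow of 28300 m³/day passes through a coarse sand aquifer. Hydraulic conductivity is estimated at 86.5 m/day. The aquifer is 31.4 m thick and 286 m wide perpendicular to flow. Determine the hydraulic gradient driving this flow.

Cross-sectional area A = 286 × 31.4 = 8980 m².
From Q = K·A·i, i = Q / (K·A) = 28300 / (86.50 × 8980) = 0.03643.

0.0364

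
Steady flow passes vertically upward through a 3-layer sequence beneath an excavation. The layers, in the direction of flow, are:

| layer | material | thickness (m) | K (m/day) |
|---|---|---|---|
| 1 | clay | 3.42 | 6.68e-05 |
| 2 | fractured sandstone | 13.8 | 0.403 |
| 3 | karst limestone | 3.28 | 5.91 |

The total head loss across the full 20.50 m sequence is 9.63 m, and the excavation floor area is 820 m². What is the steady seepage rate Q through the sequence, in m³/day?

0.154

Flow is perpendicular to layering, so the layers act in series and the equivalent K is the thickness-weighted harmonic mean.
Total thickness L = 3.42 + 13.8 + 3.28 = 20.50 m.
Σ(b_i/K_i) = 3.42/6.68e-05 + 13.8/0.403 + 3.28/5.91 = 51232 d.
K_eq = L / Σ(b_i/K_i) = 20.50 / 51232 = 0.0004001 m/day.
Q = K_eq · A · (Δh/L) = 0.0004001 × 820 × (9.63/20.50) = 0.1541 m³/day.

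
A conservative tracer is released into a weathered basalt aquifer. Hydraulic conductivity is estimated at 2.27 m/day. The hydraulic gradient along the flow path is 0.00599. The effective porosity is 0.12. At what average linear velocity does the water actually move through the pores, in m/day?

Hydraulic gradient i = 0.00599.
Darcy flux q = K · i = 2.270 × 0.005990 = 0.01360 m/day.
Seepage velocity v = q / n_e = 0.01360 / 0.12 = 0.1133 m/day.

0.113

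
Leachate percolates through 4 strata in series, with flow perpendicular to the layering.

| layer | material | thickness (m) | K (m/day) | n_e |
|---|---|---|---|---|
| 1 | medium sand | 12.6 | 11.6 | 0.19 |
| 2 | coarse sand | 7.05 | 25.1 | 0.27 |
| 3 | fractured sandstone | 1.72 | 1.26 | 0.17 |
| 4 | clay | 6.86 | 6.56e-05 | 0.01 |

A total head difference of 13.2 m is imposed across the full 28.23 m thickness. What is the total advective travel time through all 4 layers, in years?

101

With flow normal to the layers, continuity requires the same specific discharge q through every layer.
Σ(b_i/K_i) = 12.6/11.6 + 7.05/25.1 + 1.72/1.26 + 6.86/6.56e-05 = 1.046e+05 d.
q = Δh / Σ(b_i/K_i) = 13.2 / 1.046e+05 = 0.0001262 m/day.
In each layer the seepage velocity is v_i = q/n_i, so the layer transit time is t_i = b_i·n_i / q:
  layer 1 (medium sand): t_1 = 12.6 × 0.19 / 0.0001262 = 18966 d
  layer 2 (coarse sand): t_2 = 7.05 × 0.27 / 0.0001262 = 15080 d
  layer 3 (fractured sandstone): t_3 = 1.72 × 0.17 / 0.0001262 = 2317 d
  layer 4 (clay): t_4 = 6.86 × 0.01 / 0.0001262 = 543.5 d
Total t = Σ t_i = 36907 days = 101.0 years.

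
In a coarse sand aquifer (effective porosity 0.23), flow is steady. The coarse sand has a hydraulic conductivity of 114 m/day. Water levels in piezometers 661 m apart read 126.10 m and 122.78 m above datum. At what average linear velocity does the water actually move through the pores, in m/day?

2.49

Hydraulic gradient i = (126.10 − 122.78) / 661 = 3.32 / 661 = 0.005023.
Darcy flux q = K · i = 114.0 × 0.005023 = 0.5726 m/day.
Seepage velocity v = q / n_e = 0.5726 / 0.23 = 2.490 m/day.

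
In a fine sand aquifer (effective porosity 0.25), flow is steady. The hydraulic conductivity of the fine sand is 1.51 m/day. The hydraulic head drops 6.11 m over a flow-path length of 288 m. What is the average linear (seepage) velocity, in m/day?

0.128

Hydraulic gradient i = Δh / L = 6.11 / 288 = 0.02122.
Darcy flux q = K · i = 1.510 × 0.02122 = 0.03204 m/day.
Seepage velocity v = q / n_e = 0.03204 / 0.25 = 0.1281 m/day.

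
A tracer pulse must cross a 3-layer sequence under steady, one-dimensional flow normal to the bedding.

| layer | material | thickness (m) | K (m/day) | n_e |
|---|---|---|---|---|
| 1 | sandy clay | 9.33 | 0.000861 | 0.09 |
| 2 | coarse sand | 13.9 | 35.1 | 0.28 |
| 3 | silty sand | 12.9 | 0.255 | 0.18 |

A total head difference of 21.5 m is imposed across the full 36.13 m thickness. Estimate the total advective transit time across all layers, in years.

9.78

With flow normal to the layers, continuity requires the same specific discharge q through every layer.
Σ(b_i/K_i) = 9.33/0.000861 + 13.9/35.1 + 12.9/0.255 = 10887 d.
q = Δh / Σ(b_i/K_i) = 21.5 / 10887 = 0.001975 m/day.
In each layer the seepage velocity is v_i = q/n_i, so the layer transit time is t_i = b_i·n_i / q:
  layer 1 (sandy clay): t_1 = 9.33 × 0.09 / 0.001975 = 425.2 d
  layer 2 (coarse sand): t_2 = 13.9 × 0.28 / 0.001975 = 1971 d
  layer 3 (silty sand): t_3 = 12.9 × 0.18 / 0.001975 = 1176 d
Total t = Σ t_i = 3572 days = 9.779 years.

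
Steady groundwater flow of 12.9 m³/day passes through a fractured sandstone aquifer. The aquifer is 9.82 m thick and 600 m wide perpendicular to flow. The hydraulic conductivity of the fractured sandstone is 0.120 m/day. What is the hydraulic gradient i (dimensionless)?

Cross-sectional area A = 600 × 9.82 = 5892 m².
From Q = K·A·i, i = Q / (K·A) = 12.9 / (0.1200 × 5892) = 0.01825.

0.0182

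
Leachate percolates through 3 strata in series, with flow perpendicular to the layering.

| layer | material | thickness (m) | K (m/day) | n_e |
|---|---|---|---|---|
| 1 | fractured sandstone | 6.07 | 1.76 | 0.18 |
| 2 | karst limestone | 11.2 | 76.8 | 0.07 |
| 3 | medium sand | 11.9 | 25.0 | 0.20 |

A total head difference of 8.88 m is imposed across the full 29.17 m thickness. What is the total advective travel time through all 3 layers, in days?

1.95

With flow normal to the layers, continuity requires the same specific discharge q through every layer.
Σ(b_i/K_i) = 6.07/1.76 + 11.2/76.8 + 11.9/25.0 = 4.071 d.
q = Δh / Σ(b_i/K_i) = 8.88 / 4.071 = 2.181 m/day.
In each layer the seepage velocity is v_i = q/n_i, so the layer transit time is t_i = b_i·n_i / q:
  layer 1 (fractured sandstone): t_1 = 6.07 × 0.18 / 2.181 = 0.5009 d
  layer 2 (karst limestone): t_2 = 11.2 × 0.07 / 2.181 = 0.3594 d
  layer 3 (medium sand): t_3 = 11.9 × 0.20 / 2.181 = 1.091 d
Total t = Σ t_i = 1.951 days.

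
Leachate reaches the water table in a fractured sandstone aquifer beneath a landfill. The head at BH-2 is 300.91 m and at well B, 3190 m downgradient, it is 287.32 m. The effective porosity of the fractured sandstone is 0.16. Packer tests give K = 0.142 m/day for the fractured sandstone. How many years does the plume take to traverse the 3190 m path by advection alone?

Hydraulic gradient i = (300.91 − 287.32) / 3190 = 13.59 / 3190 = 0.004260.
Darcy flux q = K · i = 0.1420 × 0.004260 = 0.0006049 m/day.
Seepage velocity v = q / n_e = 0.0006049 / 0.16 = 0.003781 m/day.
Travel time t = L / v = 3190 / 0.003781 = 8.437e+05 days = 2310 years.

2310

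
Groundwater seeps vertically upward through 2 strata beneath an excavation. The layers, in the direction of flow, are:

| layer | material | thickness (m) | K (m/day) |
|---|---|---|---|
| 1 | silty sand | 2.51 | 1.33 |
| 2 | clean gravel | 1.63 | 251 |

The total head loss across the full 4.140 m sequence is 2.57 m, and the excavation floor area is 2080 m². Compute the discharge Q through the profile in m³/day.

2820

Flow is perpendicular to layering, so the layers act in series and the equivalent K is the thickness-weighted harmonic mean.
Total thickness L = 2.51 + 1.63 = 4.140 m.
Σ(b_i/K_i) = 2.51/1.33 + 1.63/251 = 1.894 d.
K_eq = L / Σ(b_i/K_i) = 4.140 / 1.894 = 2.186 m/day.
Q = K_eq · A · (Δh/L) = 2.186 × 2080 × (2.57/4.140) = 2823 m³/day.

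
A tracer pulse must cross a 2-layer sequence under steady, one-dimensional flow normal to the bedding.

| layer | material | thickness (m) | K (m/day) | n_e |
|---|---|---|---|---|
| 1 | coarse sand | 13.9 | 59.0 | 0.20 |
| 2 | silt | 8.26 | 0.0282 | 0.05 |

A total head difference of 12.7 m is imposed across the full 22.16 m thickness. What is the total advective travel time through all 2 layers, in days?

73.7

With flow normal to the layers, continuity requires the same specific discharge q through every layer.
Σ(b_i/K_i) = 13.9/59.0 + 8.26/0.0282 = 293.1 d.
q = Δh / Σ(b_i/K_i) = 12.7 / 293.1 = 0.04332 m/day.
In each layer the seepage velocity is v_i = q/n_i, so the layer transit time is t_i = b_i·n_i / q:
  layer 1 (coarse sand): t_1 = 13.9 × 0.20 / 0.04332 = 64.17 d
  layer 2 (silt): t_2 = 8.26 × 0.05 / 0.04332 = 9.533 d
Total t = Σ t_i = 73.70 days.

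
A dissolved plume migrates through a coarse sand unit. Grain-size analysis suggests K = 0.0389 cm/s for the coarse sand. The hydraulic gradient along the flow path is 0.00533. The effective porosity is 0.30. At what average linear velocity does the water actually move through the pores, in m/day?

0.597

Convert K: 0.0389 cm/s × 864 = 33.61 m/day.
Hydraulic gradient i = 0.00533.
Darcy flux q = K · i = 33.61 × 0.005330 = 0.1791 m/day.
Seepage velocity v = q / n_e = 0.1791 / 0.30 = 0.5971 m/day.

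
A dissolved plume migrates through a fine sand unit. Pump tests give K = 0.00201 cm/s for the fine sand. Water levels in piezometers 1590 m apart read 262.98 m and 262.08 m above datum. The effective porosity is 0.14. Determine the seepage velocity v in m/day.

Convert K: 0.00201 cm/s × 864 = 1.737 m/day.
Hydraulic gradient i = (262.98 − 262.08) / 1590 = 0.9 / 1590 = 0.0005660.
Darcy flux q = K · i = 1.737 × 0.0005660 = 0.0009830 m/day.
Seepage velocity v = q / n_e = 0.0009830 / 0.14 = 0.007021 m/day.

0.00702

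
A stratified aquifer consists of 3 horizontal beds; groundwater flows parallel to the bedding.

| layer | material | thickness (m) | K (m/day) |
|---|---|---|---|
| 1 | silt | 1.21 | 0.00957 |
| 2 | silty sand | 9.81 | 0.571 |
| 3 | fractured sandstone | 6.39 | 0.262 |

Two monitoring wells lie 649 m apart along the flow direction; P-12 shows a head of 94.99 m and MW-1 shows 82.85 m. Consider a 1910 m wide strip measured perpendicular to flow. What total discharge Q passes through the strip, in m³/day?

260

Flow is parallel to layering, so each bed carries its own Darcy discharge and the transmissivities add.
Σ(K_i·b_i) = 0.00957×1.21 + 0.571×9.81 + 0.262×6.39 = 7.287 m²/day.
Hydraulic gradient i = (94.99 − 82.85) / 649 = 12.14 / 649 = 0.01871.
Q = Σ(K_i·b_i) · W · i = 7.287 × 1910 × 0.01871 = 260.4 m³/day.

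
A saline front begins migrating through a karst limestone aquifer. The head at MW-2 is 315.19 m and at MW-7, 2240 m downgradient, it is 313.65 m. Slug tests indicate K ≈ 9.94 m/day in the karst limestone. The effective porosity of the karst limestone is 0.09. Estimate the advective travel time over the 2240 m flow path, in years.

80.8

Hydraulic gradient i = (315.19 − 313.65) / 2240 = 1.54 / 2240 = 0.0006875.
Darcy flux q = K · i = 9.940 × 0.0006875 = 0.006834 m/day.
Seepage velocity v = q / n_e = 0.006834 / 0.09 = 0.07593 m/day.
Travel time t = L / v = 2240 / 0.07593 = 29501 days = 80.77 years.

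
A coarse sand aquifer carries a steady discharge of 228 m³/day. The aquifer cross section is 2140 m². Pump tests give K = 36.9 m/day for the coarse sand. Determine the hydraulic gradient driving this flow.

From Q = K·A·i, i = Q / (K·A) = 228 / (36.90 × 2140) = 0.002887.

0.00289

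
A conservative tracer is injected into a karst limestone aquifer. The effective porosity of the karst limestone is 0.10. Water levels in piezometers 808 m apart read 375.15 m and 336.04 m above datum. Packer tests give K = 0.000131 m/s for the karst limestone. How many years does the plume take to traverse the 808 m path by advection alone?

Convert K: 0.000131 m/s × 86400 = 11.32 m/day.
Hydraulic gradient i = (375.15 − 336.04) / 808 = 39.11 / 808 = 0.04840.
Darcy flux q = K · i = 11.32 × 0.04840 = 0.5478 m/day.
Seepage velocity v = q / n_e = 0.5478 / 0.10 = 5.478 m/day.
Travel time t = L / v = 808 / 5.478 = 147.5 days = 0.4038 years.

0.404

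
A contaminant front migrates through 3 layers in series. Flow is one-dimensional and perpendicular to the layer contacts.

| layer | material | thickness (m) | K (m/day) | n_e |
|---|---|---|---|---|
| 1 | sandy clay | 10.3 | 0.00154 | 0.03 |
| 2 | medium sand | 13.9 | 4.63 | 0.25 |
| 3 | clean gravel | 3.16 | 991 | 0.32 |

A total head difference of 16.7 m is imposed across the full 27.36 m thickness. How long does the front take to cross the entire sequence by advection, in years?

5.26

With flow normal to the layers, continuity requires the same specific discharge q through every layer.
Σ(b_i/K_i) = 10.3/0.00154 + 13.9/4.63 + 3.16/991 = 6691 d.
q = Δh / Σ(b_i/K_i) = 16.7 / 6691 = 0.002496 m/day.
In each layer the seepage velocity is v_i = q/n_i, so the layer transit time is t_i = b_i·n_i / q:
  layer 1 (sandy clay): t_1 = 10.3 × 0.03 / 0.002496 = 123.8 d
  layer 2 (medium sand): t_2 = 13.9 × 0.25 / 0.002496 = 1392 d
  layer 3 (clean gravel): t_3 = 3.16 × 0.32 / 0.002496 = 405.2 d
Total t = Σ t_i = 1921 days = 5.260 years.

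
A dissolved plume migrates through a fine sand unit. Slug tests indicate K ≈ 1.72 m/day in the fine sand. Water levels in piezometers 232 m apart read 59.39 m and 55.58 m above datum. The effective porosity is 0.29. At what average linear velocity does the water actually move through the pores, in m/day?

Hydraulic gradient i = (59.39 − 55.58) / 232 = 3.81 / 232 = 0.01642.
Darcy flux q = K · i = 1.720 × 0.01642 = 0.02825 m/day.
Seepage velocity v = q / n_e = 0.02825 / 0.29 = 0.09740 m/day.

0.0974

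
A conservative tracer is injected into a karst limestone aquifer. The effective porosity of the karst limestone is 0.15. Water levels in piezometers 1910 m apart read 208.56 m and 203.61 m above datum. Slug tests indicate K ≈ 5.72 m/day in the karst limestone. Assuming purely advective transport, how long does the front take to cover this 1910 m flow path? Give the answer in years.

52.9

Hydraulic gradient i = (208.56 − 203.61) / 1910 = 4.95 / 1910 = 0.002592.
Darcy flux q = K · i = 5.720 × 0.002592 = 0.01482 m/day.
Seepage velocity v = q / n_e = 0.01482 / 0.15 = 0.09883 m/day.
Travel time t = L / v = 1910 / 0.09883 = 19327 days = 52.91 years.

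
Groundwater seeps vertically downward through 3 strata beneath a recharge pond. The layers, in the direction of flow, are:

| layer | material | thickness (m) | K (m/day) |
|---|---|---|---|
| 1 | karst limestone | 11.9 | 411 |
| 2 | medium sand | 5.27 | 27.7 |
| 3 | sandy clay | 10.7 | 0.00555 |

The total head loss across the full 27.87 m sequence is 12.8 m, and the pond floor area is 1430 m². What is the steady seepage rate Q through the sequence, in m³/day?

Flow is perpendicular to layering, so the layers act in series and the equivalent K is the thickness-weighted harmonic mean.
Total thickness L = 11.9 + 5.27 + 10.7 = 27.87 m.
Σ(b_i/K_i) = 11.9/411 + 5.27/27.7 + 10.7/0.00555 = 1928 d.
K_eq = L / Σ(b_i/K_i) = 27.87 / 1928 = 0.01445 m/day.
Q = K_eq · A · (Δh/L) = 0.01445 × 1430 × (12.8/27.87) = 9.493 m³/day.

9.49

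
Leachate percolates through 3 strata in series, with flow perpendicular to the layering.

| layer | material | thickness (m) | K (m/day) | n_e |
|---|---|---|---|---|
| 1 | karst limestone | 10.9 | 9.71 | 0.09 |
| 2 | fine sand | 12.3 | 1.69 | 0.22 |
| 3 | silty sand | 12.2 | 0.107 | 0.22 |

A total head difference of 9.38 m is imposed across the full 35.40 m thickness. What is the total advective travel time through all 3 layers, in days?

83.1

With flow normal to the layers, continuity requires the same specific discharge q through every layer.
Σ(b_i/K_i) = 10.9/9.71 + 12.3/1.69 + 12.2/0.107 = 122.4 d.
q = Δh / Σ(b_i/K_i) = 9.38 / 122.4 = 0.07662 m/day.
In each layer the seepage velocity is v_i = q/n_i, so the layer transit time is t_i = b_i·n_i / q:
  layer 1 (karst limestone): t_1 = 10.9 × 0.09 / 0.07662 = 12.80 d
  layer 2 (fine sand): t_2 = 12.3 × 0.22 / 0.07662 = 35.32 d
  layer 3 (silty sand): t_3 = 12.2 × 0.22 / 0.07662 = 35.03 d
Total t = Σ t_i = 83.15 days.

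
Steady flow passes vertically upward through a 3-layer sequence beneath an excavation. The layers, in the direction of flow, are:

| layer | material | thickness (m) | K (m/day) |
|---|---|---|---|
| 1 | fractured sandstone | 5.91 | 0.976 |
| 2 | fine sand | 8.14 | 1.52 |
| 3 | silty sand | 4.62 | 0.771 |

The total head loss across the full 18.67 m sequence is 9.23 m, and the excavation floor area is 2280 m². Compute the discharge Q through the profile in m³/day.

1210

Flow is perpendicular to layering, so the layers act in series and the equivalent K is the thickness-weighted harmonic mean.
Total thickness L = 5.91 + 8.14 + 4.62 = 18.67 m.
Σ(b_i/K_i) = 5.91/0.976 + 8.14/1.52 + 4.62/0.771 = 17.40 d.
K_eq = L / Σ(b_i/K_i) = 18.67 / 17.40 = 1.073 m/day.
Q = K_eq · A · (Δh/L) = 1.073 × 2280 × (9.23/18.67) = 1209 m³/day.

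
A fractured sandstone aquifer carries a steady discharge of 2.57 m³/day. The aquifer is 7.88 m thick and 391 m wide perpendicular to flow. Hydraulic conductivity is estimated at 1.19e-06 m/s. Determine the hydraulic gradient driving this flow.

0.00811

Convert K: 1.19e-06 m/s × 86400 = 0.1028 m/day.
Cross-sectional area A = 391 × 7.88 = 3081 m².
From Q = K·A·i, i = Q / (K·A) = 2.57 / (0.1028 × 3081) = 0.008113.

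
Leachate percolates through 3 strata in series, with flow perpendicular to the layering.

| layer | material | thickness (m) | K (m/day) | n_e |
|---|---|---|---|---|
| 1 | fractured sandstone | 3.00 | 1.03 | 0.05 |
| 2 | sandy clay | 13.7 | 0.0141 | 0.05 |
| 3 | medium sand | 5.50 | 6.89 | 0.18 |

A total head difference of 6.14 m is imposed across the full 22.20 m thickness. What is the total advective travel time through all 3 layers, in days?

With flow normal to the layers, continuity requires the same specific discharge q through every layer.
Σ(b_i/K_i) = 3.00/1.03 + 13.7/0.0141 + 5.50/6.89 = 975.3 d.
q = Δh / Σ(b_i/K_i) = 6.14 / 975.3 = 0.006295 m/day.
In each layer the seepage velocity is v_i = q/n_i, so the layer transit time is t_i = b_i·n_i / q:
  layer 1 (fractured sandstone): t_1 = 3.00 × 0.05 / 0.006295 = 23.83 d
  layer 2 (sandy clay): t_2 = 13.7 × 0.05 / 0.006295 = 108.8 d
  layer 3 (medium sand): t_3 = 5.50 × 0.18 / 0.006295 = 157.3 d
Total t = Σ t_i = 289.9 days.

290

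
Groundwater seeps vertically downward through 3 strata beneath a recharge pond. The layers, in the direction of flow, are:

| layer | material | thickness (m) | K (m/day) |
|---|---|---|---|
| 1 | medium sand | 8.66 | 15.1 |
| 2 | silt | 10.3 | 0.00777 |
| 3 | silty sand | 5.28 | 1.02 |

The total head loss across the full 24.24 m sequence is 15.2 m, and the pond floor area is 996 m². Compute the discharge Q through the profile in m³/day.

Flow is perpendicular to layering, so the layers act in series and the equivalent K is the thickness-weighted harmonic mean.
Total thickness L = 8.66 + 10.3 + 5.28 = 24.24 m.
Σ(b_i/K_i) = 8.66/15.1 + 10.3/0.00777 + 5.28/1.02 = 1331 d.
K_eq = L / Σ(b_i/K_i) = 24.24 / 1331 = 0.01821 m/day.
Q = K_eq · A · (Δh/L) = 0.01821 × 996 × (15.2/24.24) = 11.37 m³/day.

11.4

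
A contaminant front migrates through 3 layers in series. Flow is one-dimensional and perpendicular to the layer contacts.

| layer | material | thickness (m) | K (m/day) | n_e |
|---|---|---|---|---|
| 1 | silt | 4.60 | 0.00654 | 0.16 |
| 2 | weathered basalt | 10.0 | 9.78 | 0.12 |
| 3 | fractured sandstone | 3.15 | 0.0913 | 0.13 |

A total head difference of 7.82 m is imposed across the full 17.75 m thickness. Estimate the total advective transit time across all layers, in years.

With flow normal to the layers, continuity requires the same specific discharge q through every layer.
Σ(b_i/K_i) = 4.60/0.00654 + 10.0/9.78 + 3.15/0.0913 = 738.9 d.
q = Δh / Σ(b_i/K_i) = 7.82 / 738.9 = 0.01058 m/day.
In each layer the seepage velocity is v_i = q/n_i, so the layer transit time is t_i = b_i·n_i / q:
  layer 1 (silt): t_1 = 4.60 × 0.16 / 0.01058 = 69.54 d
  layer 2 (weathered basalt): t_2 = 10.0 × 0.12 / 0.01058 = 113.4 d
  layer 3 (fractured sandstone): t_3 = 3.15 × 0.13 / 0.01058 = 38.69 d
Total t = Σ t_i = 221.6 days = 0.6068 years.

0.607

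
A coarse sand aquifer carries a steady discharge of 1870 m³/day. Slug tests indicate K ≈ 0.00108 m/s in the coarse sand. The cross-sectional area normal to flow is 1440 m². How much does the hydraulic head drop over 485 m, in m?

Convert K: 0.00108 m/s × 86400 = 93.31 m/day.
From Q = K·A·i, i = Q / (K·A) = 1870 / (93.31 × 1440) = 0.01392.
Head loss Δh = i · L = 0.01392 × 485 = 6.750 m.

6.75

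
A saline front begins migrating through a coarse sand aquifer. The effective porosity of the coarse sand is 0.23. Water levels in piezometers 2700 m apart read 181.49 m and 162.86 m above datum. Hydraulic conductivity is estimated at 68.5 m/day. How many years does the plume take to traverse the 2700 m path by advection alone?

Hydraulic gradient i = (181.49 − 162.86) / 2700 = 18.63 / 2700 = 0.006900.
Darcy flux q = K · i = 68.50 × 0.006900 = 0.4727 m/day.
Seepage velocity v = q / n_e = 0.4727 / 0.23 = 2.055 m/day.
Travel time t = L / v = 2700 / 2.055 = 1314 days = 3.597 years.

3.60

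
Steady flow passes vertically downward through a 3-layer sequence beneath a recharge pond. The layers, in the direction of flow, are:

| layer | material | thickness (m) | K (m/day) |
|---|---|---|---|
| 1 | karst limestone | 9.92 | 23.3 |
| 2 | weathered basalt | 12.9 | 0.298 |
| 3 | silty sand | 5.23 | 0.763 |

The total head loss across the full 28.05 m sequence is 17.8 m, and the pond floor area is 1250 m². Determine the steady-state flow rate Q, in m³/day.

Flow is perpendicular to layering, so the layers act in series and the equivalent K is the thickness-weighted harmonic mean.
Total thickness L = 9.92 + 12.9 + 5.23 = 28.05 m.
Σ(b_i/K_i) = 9.92/23.3 + 12.9/0.298 + 5.23/0.763 = 50.57 d.
K_eq = L / Σ(b_i/K_i) = 28.05 / 50.57 = 0.5547 m/day.
Q = K_eq · A · (Δh/L) = 0.5547 × 1250 × (17.8/28.05) = 440.0 m³/day.

440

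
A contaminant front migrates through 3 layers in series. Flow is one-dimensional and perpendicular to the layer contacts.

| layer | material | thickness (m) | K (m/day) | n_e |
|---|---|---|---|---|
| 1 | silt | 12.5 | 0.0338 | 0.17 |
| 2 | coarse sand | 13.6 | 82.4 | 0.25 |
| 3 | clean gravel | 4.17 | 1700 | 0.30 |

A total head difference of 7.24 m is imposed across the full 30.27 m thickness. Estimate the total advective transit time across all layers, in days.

With flow normal to the layers, continuity requires the same specific discharge q through every layer.
Σ(b_i/K_i) = 12.5/0.0338 + 13.6/82.4 + 4.17/1700 = 370.0 d.
q = Δh / Σ(b_i/K_i) = 7.24 / 370.0 = 0.01957 m/day.
In each layer the seepage velocity is v_i = q/n_i, so the layer transit time is t_i = b_i·n_i / q:
  layer 1 (silt): t_1 = 12.5 × 0.17 / 0.01957 = 108.6 d
  layer 2 (coarse sand): t_2 = 13.6 × 0.25 / 0.01957 = 173.8 d
  layer 3 (clean gravel): t_3 = 4.17 × 0.30 / 0.01957 = 63.93 d
Total t = Σ t_i = 346.3 days.

346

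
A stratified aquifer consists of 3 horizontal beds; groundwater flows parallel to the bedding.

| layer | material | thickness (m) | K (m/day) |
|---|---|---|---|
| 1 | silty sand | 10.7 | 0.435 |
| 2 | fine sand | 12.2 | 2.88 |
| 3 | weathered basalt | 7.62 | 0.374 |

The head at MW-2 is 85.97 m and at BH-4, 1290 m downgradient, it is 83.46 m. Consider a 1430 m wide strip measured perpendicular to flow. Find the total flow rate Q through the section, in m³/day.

119

Flow is parallel to layering, so each bed carries its own Darcy discharge and the transmissivities add.
Σ(K_i·b_i) = 0.435×10.7 + 2.88×12.2 + 0.374×7.62 = 42.64 m²/day.
Hydraulic gradient i = (85.97 − 83.46) / 1290 = 2.51 / 1290 = 0.001946.
Q = Σ(K_i·b_i) · W · i = 42.64 × 1430 × 0.001946 = 118.6 m³/day.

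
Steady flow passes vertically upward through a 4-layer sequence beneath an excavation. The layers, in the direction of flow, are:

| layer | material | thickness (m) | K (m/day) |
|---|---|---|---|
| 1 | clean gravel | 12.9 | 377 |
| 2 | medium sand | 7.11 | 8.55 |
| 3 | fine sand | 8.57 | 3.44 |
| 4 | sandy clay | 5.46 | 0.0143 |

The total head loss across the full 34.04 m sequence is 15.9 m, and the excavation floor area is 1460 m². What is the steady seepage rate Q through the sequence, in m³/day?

Flow is perpendicular to layering, so the layers act in series and the equivalent K is the thickness-weighted harmonic mean.
Total thickness L = 12.9 + 7.11 + 8.57 + 5.46 = 34.04 m.
Σ(b_i/K_i) = 12.9/377 + 7.11/8.55 + 8.57/3.44 + 5.46/0.0143 = 385.2 d.
K_eq = L / Σ(b_i/K_i) = 34.04 / 385.2 = 0.08838 m/day.
Q = K_eq · A · (Δh/L) = 0.08838 × 1460 × (15.9/34.04) = 60.27 m³/day.

60.3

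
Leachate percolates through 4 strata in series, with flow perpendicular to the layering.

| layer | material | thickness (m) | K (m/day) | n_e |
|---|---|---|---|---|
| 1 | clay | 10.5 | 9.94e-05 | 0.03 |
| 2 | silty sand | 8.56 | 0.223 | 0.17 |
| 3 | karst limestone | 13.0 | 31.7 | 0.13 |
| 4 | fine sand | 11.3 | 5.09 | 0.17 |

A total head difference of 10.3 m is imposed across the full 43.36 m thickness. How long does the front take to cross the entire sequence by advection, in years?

With flow normal to the layers, continuity requires the same specific discharge q through every layer.
Σ(b_i/K_i) = 10.5/9.94e-05 + 8.56/0.223 + 13.0/31.7 + 11.3/5.09 = 1.057e+05 d.
q = Δh / Σ(b_i/K_i) = 10.3 / 1.057e+05 = 9.747e-05 m/day.
In each layer the seepage velocity is v_i = q/n_i, so the layer transit time is t_i = b_i·n_i / q:
  layer 1 (clay): t_1 = 10.5 × 0.03 / 9.747e-05 = 3232 d
  layer 2 (silty sand): t_2 = 8.56 × 0.17 / 9.747e-05 = 14930 d
  layer 3 (karst limestone): t_3 = 13.0 × 0.13 / 9.747e-05 = 17339 d
  layer 4 (fine sand): t_4 = 11.3 × 0.17 / 9.747e-05 = 19709 d
Total t = Σ t_i = 55209 days = 151.2 years.

151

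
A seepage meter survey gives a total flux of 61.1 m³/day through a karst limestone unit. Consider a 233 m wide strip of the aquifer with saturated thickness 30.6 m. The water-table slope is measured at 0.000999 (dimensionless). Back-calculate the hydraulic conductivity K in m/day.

8.58

Cross-sectional area A = 233 × 30.6 = 7130 m².
Hydraulic gradient i = 0.000999.
From Q = K·A·i, K = Q / (A·i) = 61.1 / (7130 × 0.0009990) = 8.578 m/day.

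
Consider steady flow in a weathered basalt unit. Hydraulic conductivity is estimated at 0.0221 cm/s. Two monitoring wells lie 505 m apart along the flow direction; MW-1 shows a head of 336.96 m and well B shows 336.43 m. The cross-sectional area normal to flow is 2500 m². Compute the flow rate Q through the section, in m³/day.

Convert K: 0.0221 cm/s × 864 = 19.09 m/day.
Hydraulic gradient i = (336.96 − 336.43) / 505 = 0.53 / 505 = 0.001050.
Darcy's law: Q = K · A · i = 19.09 × 2500 × 0.001050 = 50.10 m³/day.

50.1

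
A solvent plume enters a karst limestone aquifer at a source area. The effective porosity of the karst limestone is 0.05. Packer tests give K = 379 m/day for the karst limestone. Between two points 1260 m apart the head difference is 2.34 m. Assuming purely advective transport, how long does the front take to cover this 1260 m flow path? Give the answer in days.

Hydraulic gradient i = Δh / L = 2.34 / 1260 = 0.001857.
Darcy flux q = K · i = 379.0 × 0.001857 = 0.7039 m/day.
Seepage velocity v = q / n_e = 0.7039 / 0.05 = 14.08 m/day.
Travel time t = L / v = 1260 / 14.08 = 89.51 days.

89.5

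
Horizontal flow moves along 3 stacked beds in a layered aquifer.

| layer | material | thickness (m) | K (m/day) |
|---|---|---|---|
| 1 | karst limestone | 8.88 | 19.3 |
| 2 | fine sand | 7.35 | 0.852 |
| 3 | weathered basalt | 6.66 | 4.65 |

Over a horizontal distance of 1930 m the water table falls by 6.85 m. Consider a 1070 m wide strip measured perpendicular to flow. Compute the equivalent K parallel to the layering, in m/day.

9.11

Flow is parallel to layering, so each bed carries its own Darcy discharge and the transmissivities add.
Σ(K_i·b_i) = 19.3×8.88 + 0.852×7.35 + 4.65×6.66 = 208.6 m²/day.
Total thickness b = 22.89 m, so K_eq = Σ(K_i·b_i)/b = 9.114 m/day.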